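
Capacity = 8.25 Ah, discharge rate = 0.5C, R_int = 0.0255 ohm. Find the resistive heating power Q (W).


Step 1: I = C_rate * capacity = 0.5 * 8.25 = 4.125 A
Step 2: Q = I^2 * R = 4.125^2 * 0.0255 = 17.016 * 0.0255 = 0.4339 W

0.4339 W


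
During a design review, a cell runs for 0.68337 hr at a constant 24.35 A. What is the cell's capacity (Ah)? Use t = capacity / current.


C = I * t = 24.35 * 0.68337 = 16.64 Ah

16.64 Ah


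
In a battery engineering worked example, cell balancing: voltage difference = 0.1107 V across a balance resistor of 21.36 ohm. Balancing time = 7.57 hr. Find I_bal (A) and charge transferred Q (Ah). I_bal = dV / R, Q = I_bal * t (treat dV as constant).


First, Ohm's law: I_bal = 0.1107 V / 21.36 ohm = 0.0051826 A
Then Q = I * t = 0.0051826 A * 7.57 hr = 0.03923 Ah

I=0.0051826 A, Q=0.03923 Ah


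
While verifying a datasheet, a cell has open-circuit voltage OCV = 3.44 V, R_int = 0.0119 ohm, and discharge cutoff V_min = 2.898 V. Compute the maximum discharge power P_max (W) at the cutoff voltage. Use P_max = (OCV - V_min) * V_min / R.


dV = OCV - V_min = 0.542 V (so I_max = dV / R)
P_max = dV * V_min / R = 0.542 * 2.898 / 0.0119 = 132.0 W

132.0 W


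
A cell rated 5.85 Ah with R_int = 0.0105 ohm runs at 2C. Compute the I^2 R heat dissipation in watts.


Step 1: I = C_rate * capacity = 2 * 5.85 = 11.7 A
Step 2: Q = I^2 * R = 11.7^2 * 0.0105 = 136.89 * 0.0105 = 1.437 W

1.437 W


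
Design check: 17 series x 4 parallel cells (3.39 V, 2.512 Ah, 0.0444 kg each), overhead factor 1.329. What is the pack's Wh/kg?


Step 1: V_pack = 17 * 3.39 = 57.63 V
Step 2: C_pack = 4 * 2.512 = 10.048 Ah
Step 3: E_pack = V_pack * C_pack = 57.63 * 10.048 = 579.07 Wh
Step 4: m_pack = 17 * 4 * 0.0444 * 1.329 = 4.0125 kg
Step 5: ED = E_pack / m_pack = 579.07 / 4.0125 = 144.3 Wh/kg

144.3 Wh/kg


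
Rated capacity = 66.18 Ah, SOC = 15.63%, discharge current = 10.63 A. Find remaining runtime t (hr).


Step 1: remaining = SOC/100 * C_total = 15.63/100 * 66.18 = 10.344 Ah
Step 2: t = remaining / I = 10.344 / 10.63 = 0.9731 hr

0.9731 hr


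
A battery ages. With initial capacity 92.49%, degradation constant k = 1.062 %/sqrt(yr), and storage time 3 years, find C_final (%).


sqrt(t) = sqrt(3) = 1.7321
C_final = 92.49 - 1.062 * 1.7321 = 90.65%

90.65%


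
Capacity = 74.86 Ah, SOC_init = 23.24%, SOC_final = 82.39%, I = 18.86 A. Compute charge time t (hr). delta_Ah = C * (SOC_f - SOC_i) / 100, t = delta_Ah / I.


Step 1: dSOC = 82.39% - 23.24% = 59.15%
Step 2: delta_Ah = 74.86 * 59.15 / 100 = 44.28 Ah
Step 3: t = 44.28 / 18.86 = 2.348 hr

2.348 hr


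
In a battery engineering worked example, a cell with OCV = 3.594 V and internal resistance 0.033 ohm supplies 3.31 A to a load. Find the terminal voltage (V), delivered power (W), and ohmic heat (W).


Step 1: V_terminal = OCV - I*R = 3.594 - 3.31 * 0.033 = 3.4848 V
Step 2: P_out = V_terminal * I = 3.4848 * 3.31 = 11.53 W
Step 3: Q = I^2 * R = 3.31^2 * 0.033 = 0.3616 W

V=3.4848 V, P=11.53 W, Q=0.3616 W


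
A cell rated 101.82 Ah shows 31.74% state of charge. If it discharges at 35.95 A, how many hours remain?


Step 1: remaining = SOC/100 * C_total = 31.74/100 * 101.82 = 32.318 Ah
Step 2: t = remaining / I = 32.318 / 35.95 = 0.8990 hr

0.8990 hr


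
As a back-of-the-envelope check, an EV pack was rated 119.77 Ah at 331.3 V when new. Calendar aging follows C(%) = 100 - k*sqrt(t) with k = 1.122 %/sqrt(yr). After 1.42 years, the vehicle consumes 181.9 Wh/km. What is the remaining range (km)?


Step 1: capacity retention = 100 - 1.122 * sqrt(1.42) = 100 - 1.122 * 1.1916 = 98.663%
Step 2: C_now = 119.77 * 98.663/100 = 118.17 Ah
Step 3: E_pack = V * C_now = 331.3 * 118.17 = 39150 Wh
Step 4: range = E_pack / consumption = 39150 / 181.9 = 215.2 km

215.2 km


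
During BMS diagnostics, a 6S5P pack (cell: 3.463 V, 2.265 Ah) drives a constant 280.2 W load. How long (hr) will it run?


Step 1: E_pack = Ns * V_cell * Np * C_cell = 6 * 3.463 * 5 * 2.265 = 235.31 Wh
Step 2: t = E_pack / P = 235.31 / 280.2 = 0.8398 hr

0.8398 hr


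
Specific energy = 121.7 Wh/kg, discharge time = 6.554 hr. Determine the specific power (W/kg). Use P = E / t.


P_specific = E / t = 121.7 / 6.554 = 18.57 W/kg

18.57 W/kg


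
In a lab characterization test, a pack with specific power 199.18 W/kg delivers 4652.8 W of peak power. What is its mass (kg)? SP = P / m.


m = P / SP = 4652.8 / 199.18 = 23.36 kg

23.36 kg


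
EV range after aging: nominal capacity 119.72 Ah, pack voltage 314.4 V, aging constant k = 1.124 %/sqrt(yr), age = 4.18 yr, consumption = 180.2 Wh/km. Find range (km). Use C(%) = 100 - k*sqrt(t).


Step 1: capacity retention = 100 - 1.124 * sqrt(4.18) = 100 - 1.124 * 2.0445 = 97.702%
Step 2: C_now = 119.72 * 97.702/100 = 116.97 Ah
Step 3: E_pack = V * C_now = 314.4 * 116.97 = 36775 Wh
Step 4: range = E_pack / consumption = 36775 / 180.2 = 204.1 km

204.1 km


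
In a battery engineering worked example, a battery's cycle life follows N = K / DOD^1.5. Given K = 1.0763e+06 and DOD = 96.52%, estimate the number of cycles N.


Step 1: DOD^1.5 = 96.52^1.5 = 948.26
Step 2: N = 1.0763e+06 / 948.26 = 1135 cycles

1135 cycles


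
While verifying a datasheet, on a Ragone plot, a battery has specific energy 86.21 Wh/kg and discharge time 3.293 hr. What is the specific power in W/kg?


Specific power = 86.21 Wh/kg / 3.293 hr = 26.18 W/kg

26.18 W/kg


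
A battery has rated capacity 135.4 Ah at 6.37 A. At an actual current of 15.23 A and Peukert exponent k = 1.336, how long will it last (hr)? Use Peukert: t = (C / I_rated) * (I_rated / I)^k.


t_rated = C / I_rated = 135.4 / 6.37 = 21.256 hr
(I_rated/I)^k = (0.41825)^1.336 = 0.31206
t = t_rated * (I_rated/I)^k = 21.256 * 0.31206 = 6.633 hr

6.633 hr


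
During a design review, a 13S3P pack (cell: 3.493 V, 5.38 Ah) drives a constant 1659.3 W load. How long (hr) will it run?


Step 1: E_pack = Ns * V_cell * Np * C_cell = 13 * 3.493 * 3 * 5.38 = 732.9 Wh
Step 2: t = E_pack / P = 732.9 / 1659.3 = 0.4417 hr

0.4417 hr


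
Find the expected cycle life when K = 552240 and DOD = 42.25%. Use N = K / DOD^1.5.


DOD^1.5 = 274.63
N = K / DOD^1.5 = 552240 / 274.63 = 2011

2011 cycles


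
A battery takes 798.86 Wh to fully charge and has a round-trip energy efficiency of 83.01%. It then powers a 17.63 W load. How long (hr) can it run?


Step 1: E_discharge = eta/100 * E_charge = 83.01/100 * 798.86 = 663.13 Wh
Step 2: t = E_discharge / P = 663.13 / 17.63 = 37.61 hr

37.61 hr


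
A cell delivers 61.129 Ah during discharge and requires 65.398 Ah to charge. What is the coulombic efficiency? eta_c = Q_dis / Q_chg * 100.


eta_c = Q_dis / Q_chg * 100 = 61.129 / 65.398 * 100 = 93.47%

93.47%


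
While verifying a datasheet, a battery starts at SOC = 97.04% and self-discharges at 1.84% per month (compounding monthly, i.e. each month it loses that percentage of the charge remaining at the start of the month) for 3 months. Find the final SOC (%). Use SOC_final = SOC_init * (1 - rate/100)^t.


Monthly retention factor = 1 - 1.84/100 = 0.9816
Over 3 months: factor^3 = 0.94581
SOC_final = 97.04 * 0.94581 = 91.78%

91.78%


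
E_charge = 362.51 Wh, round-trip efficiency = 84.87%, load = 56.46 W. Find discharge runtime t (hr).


Step 1: E_discharge = eta/100 * E_charge = 84.87/100 * 362.51 = 307.66 Wh
Step 2: t = E_discharge / P = 307.66 / 56.46 = 5.449 hr

5.449 hr


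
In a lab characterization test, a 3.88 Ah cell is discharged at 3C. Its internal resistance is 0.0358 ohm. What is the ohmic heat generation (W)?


Step 1: I = C_rate * capacity = 3 * 3.88 = 11.64 A
Step 2: Q = I^2 * R = 11.64^2 * 0.0358 = 135.49 * 0.0358 = 4.851 W

4.851 W


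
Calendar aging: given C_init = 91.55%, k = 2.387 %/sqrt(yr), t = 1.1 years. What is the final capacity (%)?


Step 1: sqrt(1.1 yr) = 1.0488
Step 2: drop = 2.387 * 1.0488 = 2.5035
Step 3: C_final = 91.55 - 2.5035 = 89.05%

89.05%


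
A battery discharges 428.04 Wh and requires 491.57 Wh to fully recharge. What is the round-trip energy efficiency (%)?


Round-trip efficiency = 428.04/491.57 * 100% = 87.08%

87.08%


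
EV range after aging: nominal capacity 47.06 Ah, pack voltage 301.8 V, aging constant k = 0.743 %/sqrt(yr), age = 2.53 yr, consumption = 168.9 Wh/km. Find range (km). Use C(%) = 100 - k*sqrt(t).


Step 1: capacity retention = 100 - 0.743 * sqrt(2.53) = 100 - 0.743 * 1.5906 = 98.818%
Step 2: C_now = 47.06 * 98.818/100 = 46.504 Ah
Step 3: E_pack = V * C_now = 301.8 * 46.504 = 14035 Wh
Step 4: range = E_pack / consumption = 14035 / 168.9 = 83.10 km

83.10 km


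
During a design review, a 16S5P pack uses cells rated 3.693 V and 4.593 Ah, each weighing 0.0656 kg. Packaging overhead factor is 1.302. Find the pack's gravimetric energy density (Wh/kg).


Step 1: V_pack = 16 * 3.693 = 59.088 V
Step 2: C_pack = 5 * 4.593 = 22.965 Ah
Step 3: E_pack = V_pack * C_pack = 59.088 * 22.965 = 1357 Wh
Step 4: m_pack = 16 * 5 * 0.0656 * 1.302 = 6.8329 kg
Step 5: ED = E_pack / m_pack = 1357 / 6.8329 = 198.6 Wh/kg

198.6 Wh/kg


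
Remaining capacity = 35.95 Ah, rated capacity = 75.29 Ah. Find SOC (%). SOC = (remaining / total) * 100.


SOC% = 35.95 / 75.29 * 100 = 47.75%

47.75%


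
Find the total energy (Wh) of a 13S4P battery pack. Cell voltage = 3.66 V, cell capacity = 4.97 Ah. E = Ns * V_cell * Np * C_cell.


V_pack = 13 * 3.66 = 47.58 V
C_pack = 4 * 4.97 = 19.88 Ah
E = V_pack * C_pack = 47.58 * 19.88 = 945.9 Wh

945.9 Wh


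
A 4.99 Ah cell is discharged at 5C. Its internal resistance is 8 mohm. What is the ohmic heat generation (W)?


Convert: R = 8 mohm = 0.008 ohm
Step 1: I = C_rate * capacity = 5 * 4.99 = 24.95 A
Step 2: Q = I^2 * R = 24.95^2 * 0.008 = 622.5 * 0.008 = 4.980 W

4.980 W


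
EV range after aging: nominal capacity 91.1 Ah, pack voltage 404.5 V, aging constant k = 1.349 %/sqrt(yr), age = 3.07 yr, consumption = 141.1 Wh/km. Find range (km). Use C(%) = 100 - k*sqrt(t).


Step 1: capacity retention = 100 - 1.349 * sqrt(3.07) = 100 - 1.349 * 1.7521 = 97.636%
Step 2: C_now = 91.1 * 97.636/100 = 88.946 Ah
Step 3: E_pack = V * C_now = 404.5 * 88.946 = 35979 Wh
Step 4: range = E_pack / consumption = 35979 / 141.1 = 255.0 km

255.0 km


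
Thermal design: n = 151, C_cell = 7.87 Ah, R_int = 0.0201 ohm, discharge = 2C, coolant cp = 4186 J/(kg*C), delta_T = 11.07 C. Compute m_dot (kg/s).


Step 1: I = 2 * 7.87 = 15.74 A
Step 2: Q_cell = I^2 * R = 15.74^2 * 0.0201 = 4.9797 W
Step 3: Q_total = 151 * 4.9797 = 751.93 W
Step 4: m_dot = Q_total / (cp * dT) = 751.93 / (4186 * 11.07) = 0.01623 kg/s

0.01623 kg/s


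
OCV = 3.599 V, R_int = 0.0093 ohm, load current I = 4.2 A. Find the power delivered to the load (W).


Step 1: V_terminal = OCV - I*R = 3.599 - 4.2 * 0.0093 = 3.5599 V
Step 2: P_out = V_terminal * I = 3.5599 * 4.2 = 14.95 W

14.95 W


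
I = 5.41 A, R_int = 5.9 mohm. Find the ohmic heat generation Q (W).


Convert: R = 5.9 mohm = 0.0059 ohm
I^2 = 29.268
Q = 29.268 * 0.0059 = 0.1727 W

0.1727 W


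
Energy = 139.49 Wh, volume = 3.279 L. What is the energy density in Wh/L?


ED = E / V = 139.49 / 3.279 = 42.54 Wh/L

42.54 Wh/L


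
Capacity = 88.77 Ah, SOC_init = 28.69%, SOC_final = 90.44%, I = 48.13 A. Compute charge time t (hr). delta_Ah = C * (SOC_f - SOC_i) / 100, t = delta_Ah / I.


Step 1: dSOC = 90.44% - 28.69% = 61.75%
Step 2: delta_Ah = 88.77 * 61.75 / 100 = 54.815 Ah
Step 3: t = 54.815 / 48.13 = 1.139 hr

1.139 hr


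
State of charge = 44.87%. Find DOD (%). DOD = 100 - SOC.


Complement of SOC: DOD = 100% - 44.87% = 55.13%

55.13%


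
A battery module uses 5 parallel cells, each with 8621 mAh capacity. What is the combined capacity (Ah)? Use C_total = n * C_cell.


Convert: C_cell = 8621 mAh = 8.621 Ah
C_total = 5 * 8.621 = 43.105 Ah

43.105 Ah


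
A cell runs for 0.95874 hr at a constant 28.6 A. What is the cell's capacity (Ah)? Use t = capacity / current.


C = I * t = 28.6 * 0.95874 = 27.42 Ah

27.42 Ah


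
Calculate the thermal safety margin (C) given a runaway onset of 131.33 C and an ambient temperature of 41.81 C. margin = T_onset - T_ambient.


margin = T_onset - T_ambient = 131.33 - 41.81 = 89.52 C

89.52 C


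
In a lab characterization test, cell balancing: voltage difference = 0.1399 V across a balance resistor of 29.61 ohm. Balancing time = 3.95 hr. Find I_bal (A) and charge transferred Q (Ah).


First, Ohm's law: I_bal = 0.1399 V / 29.61 ohm = 0.0047248 A
Then Q = I * t = 0.0047248 A * 3.95 hr = 0.01866 Ah

I=0.0047248 A, Q=0.01866 Ah


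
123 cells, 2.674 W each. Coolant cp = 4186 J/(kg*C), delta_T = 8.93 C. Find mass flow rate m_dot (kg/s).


Q_total = 123 * 2.674 = 328.9 W
m_dot = Q_total / (cp * dT) = 328.9 / (4186 * 8.93) = 0.008799 kg/s

0.008799 kg/s


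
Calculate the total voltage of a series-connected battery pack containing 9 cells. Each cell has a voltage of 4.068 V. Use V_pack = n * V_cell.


With 9 cells in series at 4.068 V each, V_pack = 36.612 V

36.612 V


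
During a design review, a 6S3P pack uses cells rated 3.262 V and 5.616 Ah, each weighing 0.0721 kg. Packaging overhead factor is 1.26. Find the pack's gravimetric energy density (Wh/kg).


Step 1: V_pack = 6 * 3.262 = 19.572 V
Step 2: C_pack = 3 * 5.616 = 16.848 Ah
Step 3: E_pack = V_pack * C_pack = 19.572 * 16.848 = 329.75 Wh
Step 4: m_pack = 6 * 3 * 0.0721 * 1.26 = 1.6352 kg
Step 5: ED = E_pack / m_pack = 329.75 / 1.6352 = 201.7 Wh/kg

201.7 Wh/kg


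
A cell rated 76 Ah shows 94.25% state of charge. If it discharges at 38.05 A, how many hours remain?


Step 1: remaining = SOC/100 * C_total = 94.25/100 * 76 = 71.63 Ah
Step 2: t = remaining / I = 71.63 / 38.05 = 1.883 hr

1.883 hr


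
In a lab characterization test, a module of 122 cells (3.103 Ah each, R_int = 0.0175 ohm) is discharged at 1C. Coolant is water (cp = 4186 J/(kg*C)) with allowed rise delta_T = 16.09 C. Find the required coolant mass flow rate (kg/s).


Step 1: I = 1 * 3.103 = 3.103 A
Step 2: Q_cell = I^2 * R = 3.103^2 * 0.0175 = 0.1685 W
Step 3: Q_total = 122 * 0.1685 = 20.557 W
Step 4: m_dot = Q_total / (cp * dT) = 20.557 / (4186 * 16.09) = 3.052e-04 kg/s

3.052e-04 kg/s


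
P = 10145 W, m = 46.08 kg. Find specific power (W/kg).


SP = P / m = 10145 / 46.08 = 220.2 W/kg

220.2 W/kg


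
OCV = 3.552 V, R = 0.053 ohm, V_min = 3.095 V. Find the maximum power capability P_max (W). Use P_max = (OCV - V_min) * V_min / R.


dV = OCV - V_min = 0.457 V (so I_max = dV / R)
P_max = dV * V_min / R = 0.457 * 3.095 / 0.053 = 26.69 W

26.69 W


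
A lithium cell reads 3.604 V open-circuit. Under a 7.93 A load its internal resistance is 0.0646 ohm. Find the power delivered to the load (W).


Step 1: V_terminal = OCV - I*R = 3.604 - 7.93 * 0.0646 = 3.0917 V
Step 2: P_out = V_terminal * I = 3.0917 * 7.93 = 24.52 W

24.52 W


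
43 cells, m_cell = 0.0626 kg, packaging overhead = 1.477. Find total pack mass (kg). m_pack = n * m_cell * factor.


m_pack = n * m_cell * overhead = 43 * 0.0626 * 1.477 = 3.976 kg

3.976 kg


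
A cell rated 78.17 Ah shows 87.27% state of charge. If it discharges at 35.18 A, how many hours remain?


Step 1: remaining = SOC/100 * C_total = 87.27/100 * 78.17 = 68.219 Ah
Step 2: t = remaining / I = 68.219 / 35.18 = 1.939 hr

1.939 hr


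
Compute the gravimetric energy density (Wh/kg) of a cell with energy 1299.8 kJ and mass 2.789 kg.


Convert: E = 1299.8 kJ = 361.06 Wh
ED = E / m = 361.06 / 2.789 = 129.5 Wh/kg

129.5 Wh/kg


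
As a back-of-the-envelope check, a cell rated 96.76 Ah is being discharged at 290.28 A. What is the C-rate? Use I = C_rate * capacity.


C_rate = I / capacity = 290.28 / 96.76 = 3C

3C


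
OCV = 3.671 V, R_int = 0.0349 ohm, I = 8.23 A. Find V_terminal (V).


V = OCV - I*R = 3.671 - 8.23 * 0.0349 = 3.384 V

3.384 V


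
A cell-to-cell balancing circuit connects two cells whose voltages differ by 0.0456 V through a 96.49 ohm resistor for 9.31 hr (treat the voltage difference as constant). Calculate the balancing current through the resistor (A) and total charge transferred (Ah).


I_bal = dV / R = 0.0456 / 96.49 = 4.7259e-04 A
Q = I_bal * t = 4.7259e-04 * 9.31 = 0.004400 Ah

I=4.7259e-04 A, Q=0.004400 Ah


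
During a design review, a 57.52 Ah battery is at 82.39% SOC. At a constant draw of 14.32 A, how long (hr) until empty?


Step 1: remaining = SOC/100 * C_total = 82.39/100 * 57.52 = 47.391 Ah
Step 2: t = remaining / I = 47.391 / 14.32 = 3.309 hr

3.309 hr


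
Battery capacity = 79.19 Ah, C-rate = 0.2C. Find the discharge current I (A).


I = C_rate * capacity = 0.2 * 79.19 = 15.838 A

15.838 A


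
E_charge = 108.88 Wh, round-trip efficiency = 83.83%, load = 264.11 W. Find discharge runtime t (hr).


Step 1: E_discharge = eta/100 * E_charge = 83.83/100 * 108.88 = 91.274 Wh
Step 2: t = E_discharge / P = 91.274 / 264.11 = 0.3456 hr

0.3456 hr


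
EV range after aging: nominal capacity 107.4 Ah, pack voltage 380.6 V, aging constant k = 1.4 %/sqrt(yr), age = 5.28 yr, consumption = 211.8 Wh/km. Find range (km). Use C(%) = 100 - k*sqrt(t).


Step 1: capacity retention = 100 - 1.4 * sqrt(5.28) = 100 - 1.4 * 2.2978 = 96.783%
Step 2: C_now = 107.4 * 96.783/100 = 103.94 Ah
Step 3: E_pack = V * C_now = 380.6 * 103.94 = 39560 Wh
Step 4: range = E_pack / consumption = 39560 / 211.8 = 186.8 km

186.8 km


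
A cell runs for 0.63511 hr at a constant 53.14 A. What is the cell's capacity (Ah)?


C = I * t = 53.14 * 0.63511 = 33.75 Ah

33.75 Ah


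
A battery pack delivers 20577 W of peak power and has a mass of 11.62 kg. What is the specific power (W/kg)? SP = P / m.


Specific power = 20577 W / 11.62 kg = 1771 W/kg

1771 W/kg


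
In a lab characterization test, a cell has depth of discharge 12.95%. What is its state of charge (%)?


SOC = 100 - DOD = 100 - 12.95 = 87.05%

87.05%


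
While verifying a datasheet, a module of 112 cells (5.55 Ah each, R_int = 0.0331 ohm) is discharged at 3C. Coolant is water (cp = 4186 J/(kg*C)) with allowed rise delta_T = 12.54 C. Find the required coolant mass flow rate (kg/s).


Step 1: I = 3 * 5.55 = 16.65 A
Step 2: Q_cell = I^2 * R = 16.65^2 * 0.0331 = 9.1761 W
Step 3: Q_total = 112 * 9.1761 = 1027.7 W
Step 4: m_dot = Q_total / (cp * dT) = 1027.7 / (4186 * 12.54) = 0.01958 kg/s

0.01958 kg/s


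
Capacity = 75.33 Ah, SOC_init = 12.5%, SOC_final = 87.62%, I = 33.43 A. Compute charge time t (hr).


delta_Ah = 75.33 * (87.62 - 12.5) / 100 = 56.588 Ah
t = delta_Ah / I = 56.588 / 33.43 = 1.693 hr

1.693 hr


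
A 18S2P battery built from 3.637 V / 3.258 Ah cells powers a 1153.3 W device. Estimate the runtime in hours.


Step 1: E_pack = Ns * V_cell * Np * C_cell = 18 * 3.637 * 2 * 3.258 = 426.58 Wh
Step 2: t = E_pack / P = 426.58 / 1153.3 = 0.3699 hr

0.3699 hr


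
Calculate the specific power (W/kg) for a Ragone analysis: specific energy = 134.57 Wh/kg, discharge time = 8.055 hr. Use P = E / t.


P_specific = E / t = 134.57 / 8.055 = 16.71 W/kg

16.71 W/kg


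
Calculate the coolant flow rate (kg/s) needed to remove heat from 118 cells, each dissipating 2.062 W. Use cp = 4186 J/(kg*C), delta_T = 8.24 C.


Step 1: Total heat Q = 118 * 2.062 W = 243.32 W
Step 2: denom = cp * dT = 4186 * 8.24 = 34493
Step 3: m_dot = 243.32 / 34493 = 0.007054 kg/s

0.007054 kg/s


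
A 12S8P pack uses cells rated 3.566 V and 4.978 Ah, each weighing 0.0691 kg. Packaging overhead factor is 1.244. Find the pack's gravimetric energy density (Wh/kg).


Step 1: V_pack = 12 * 3.566 = 42.792 V
Step 2: C_pack = 8 * 4.978 = 39.824 Ah
Step 3: E_pack = V_pack * C_pack = 42.792 * 39.824 = 1704.1 Wh
Step 4: m_pack = 12 * 8 * 0.0691 * 1.244 = 8.2522 kg
Step 5: ED = E_pack / m_pack = 1704.1 / 8.2522 = 206.5 Wh/kg

206.5 Wh/kg


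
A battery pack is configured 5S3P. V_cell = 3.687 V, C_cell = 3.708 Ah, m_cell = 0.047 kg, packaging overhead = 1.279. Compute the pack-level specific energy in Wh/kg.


Step 1: V_pack = 5 * 3.687 = 18.435 V
Step 2: C_pack = 3 * 3.708 = 11.124 Ah
Step 3: E_pack = V_pack * C_pack = 18.435 * 11.124 = 205.07 Wh
Step 4: m_pack = 5 * 3 * 0.047 * 1.279 = 0.9017 kg
Step 5: ED = E_pack / m_pack = 205.07 / 0.9017 = 227.4 Wh/kg

227.4 Wh/kg


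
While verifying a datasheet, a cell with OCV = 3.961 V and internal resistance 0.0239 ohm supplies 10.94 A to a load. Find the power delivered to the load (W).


Step 1: V_terminal = OCV - I*R = 3.961 - 10.94 * 0.0239 = 3.6995 V
Step 2: P_out = V_terminal * I = 3.6995 * 10.94 = 40.47 W

40.47 W


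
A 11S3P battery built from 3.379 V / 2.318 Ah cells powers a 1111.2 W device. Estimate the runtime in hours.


Step 1: E_pack = Ns * V_cell * Np * C_cell = 11 * 3.379 * 3 * 2.318 = 258.47 Wh
Step 2: t = E_pack / P = 258.47 / 1111.2 = 0.2326 hr

0.2326 hr


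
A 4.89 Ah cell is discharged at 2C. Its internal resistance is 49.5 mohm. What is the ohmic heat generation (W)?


Convert: R = 49.5 mohm = 0.0495 ohm
Step 1: I = C_rate * capacity = 2 * 4.89 = 9.78 A
Step 2: Q = I^2 * R = 9.78^2 * 0.0495 = 95.648 * 0.0495 = 4.735 W

4.735 W


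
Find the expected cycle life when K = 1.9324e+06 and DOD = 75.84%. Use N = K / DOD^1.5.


Step 1: DOD^1.5 = 75.84^1.5 = 660.46
Step 2: N = 1.9324e+06 / 660.46 = 2926 cycles

2926 cycles


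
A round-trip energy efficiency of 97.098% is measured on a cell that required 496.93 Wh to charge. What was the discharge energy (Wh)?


E_dis = eta/100 * E_chg = 97.098/100 * 496.93 = 482.5 Wh

482.5 Wh


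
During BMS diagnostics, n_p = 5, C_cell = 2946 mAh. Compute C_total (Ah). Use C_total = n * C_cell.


Convert: C_cell = 2946 mAh = 2.946 Ah
C_total = 5 * 2.946 = 14.73 Ah

14.73 Ah


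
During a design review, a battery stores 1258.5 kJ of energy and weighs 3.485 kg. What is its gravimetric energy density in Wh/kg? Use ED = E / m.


Convert: E = 1258.5 kJ = 349.58 Wh
ED = E / m = 349.58 / 3.485 = 100.3 Wh/kg

100.3 Wh/kg


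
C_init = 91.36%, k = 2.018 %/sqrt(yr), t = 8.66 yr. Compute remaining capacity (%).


sqrt(t) = sqrt(8.66) = 2.9428
C_final = 91.36 - 2.018 * 2.9428 = 85.42%

85.42%


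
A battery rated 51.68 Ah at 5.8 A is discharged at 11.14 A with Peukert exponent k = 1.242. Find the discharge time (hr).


Step 1: t_rated = C / I_rated = 51.68 / 5.8 = 8.9103 hr
Step 2: ratio = 5.8 / 11.14 = 0.52065
Step 3: ratio^k = 0.52065^1.242 = 0.44458
Step 4: t = t_rated * ratio^k = 8.9103 * 0.44458 = 3.961 hr

3.961 hr


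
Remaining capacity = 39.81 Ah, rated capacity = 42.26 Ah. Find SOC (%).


SOC% = 39.81 / 42.26 * 100 = 94.20%

94.20%


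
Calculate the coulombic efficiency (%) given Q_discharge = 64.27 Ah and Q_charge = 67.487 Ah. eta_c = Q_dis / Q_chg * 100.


Coulombic efficiency = 64.27/67.487 * 100% = 95.23%

95.23%


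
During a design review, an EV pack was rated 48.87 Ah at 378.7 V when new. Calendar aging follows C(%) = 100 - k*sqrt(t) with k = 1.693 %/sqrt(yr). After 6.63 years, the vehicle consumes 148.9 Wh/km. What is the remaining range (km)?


Step 1: capacity retention = 100 - 1.693 * sqrt(6.63) = 100 - 1.693 * 2.5749 = 95.641%
Step 2: C_now = 48.87 * 95.641/100 = 46.74 Ah
Step 3: E_pack = V * C_now = 378.7 * 46.74 = 17700 Wh
Step 4: range = E_pack / consumption = 17700 / 148.9 = 118.9 km

118.9 km


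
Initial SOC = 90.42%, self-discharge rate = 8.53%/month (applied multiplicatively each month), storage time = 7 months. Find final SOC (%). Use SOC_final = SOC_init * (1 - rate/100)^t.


Monthly retention factor = 1 - 8.53/100 = 0.9147
Over 7 months: factor^7 = 0.53574
SOC_final = 90.42 * 0.53574 = 48.44%

48.44%


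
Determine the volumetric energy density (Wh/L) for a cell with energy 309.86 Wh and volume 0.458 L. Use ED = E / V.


Volumetric ED = 309.86 Wh / 0.458 L = 676.6 Wh/L

676.6 Wh/L


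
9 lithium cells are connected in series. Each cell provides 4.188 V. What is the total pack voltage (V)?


With 9 cells in series at 4.188 V each, V_pack = 37.692 V

37.692 V


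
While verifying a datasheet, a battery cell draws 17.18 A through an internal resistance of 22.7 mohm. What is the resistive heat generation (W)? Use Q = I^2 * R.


Convert: R = 22.7 mohm = 0.0227 ohm
Q = I^2 * R = 17.18^2 * 0.0227 = 6.700 W

6.700 W


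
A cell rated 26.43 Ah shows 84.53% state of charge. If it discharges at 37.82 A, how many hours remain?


Step 1: remaining = SOC/100 * C_total = 84.53/100 * 26.43 = 22.341 Ah
Step 2: t = remaining / I = 22.341 / 37.82 = 0.5907 hr

0.5907 hr


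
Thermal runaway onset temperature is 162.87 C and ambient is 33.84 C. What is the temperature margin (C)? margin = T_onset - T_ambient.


margin = T_onset - T_ambient = 162.87 - 33.84 = 129.03 C

129.03 C


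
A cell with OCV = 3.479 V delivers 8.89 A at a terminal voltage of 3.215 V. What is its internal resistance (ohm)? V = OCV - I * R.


R = (OCV - V) / I = (3.479 - 3.215) / 8.89 = 0.02970 ohm

0.02970 ohm


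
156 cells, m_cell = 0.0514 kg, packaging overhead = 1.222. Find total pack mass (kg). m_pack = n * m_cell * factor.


m_pack = n * m_cell * overhead = 156 * 0.0514 * 1.222 = 9.798 kg

9.798 kg


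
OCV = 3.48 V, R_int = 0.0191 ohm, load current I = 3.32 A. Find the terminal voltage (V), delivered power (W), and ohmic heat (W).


Step 1: V_terminal = OCV - I*R = 3.48 - 3.32 * 0.0191 = 3.4166 V
Step 2: P_out = V_terminal * I = 3.4166 * 3.32 = 11.34 W
Step 3: Q = I^2 * R = 3.32^2 * 0.0191 = 0.2105 W

V=3.4166 V, P=11.34 W, Q=0.2105 W


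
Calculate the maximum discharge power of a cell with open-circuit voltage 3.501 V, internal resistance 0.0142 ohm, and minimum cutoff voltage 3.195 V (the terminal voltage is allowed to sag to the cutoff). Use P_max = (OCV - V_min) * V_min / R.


P_max = (OCV - V_min) * V_min / R = (3.501 - 3.195) * 3.195 / 0.0142 = 0.306 * 3.195 / 0.0142 = 68.85 W

68.85 W


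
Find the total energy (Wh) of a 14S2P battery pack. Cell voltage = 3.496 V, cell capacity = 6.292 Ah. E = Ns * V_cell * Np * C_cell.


V_pack = 14 * 3.496 = 48.944 V
C_pack = 2 * 6.292 = 12.584 Ah
E = V_pack * C_pack = 48.944 * 12.584 = 615.9 Wh

615.9 Wh


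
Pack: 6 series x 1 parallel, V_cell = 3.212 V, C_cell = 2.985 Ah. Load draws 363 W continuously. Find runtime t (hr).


Step 1: E_pack = Ns * V_cell * Np * C_cell = 6 * 3.212 * 1 * 2.985 = 57.527 Wh
Step 2: t = E_pack / P = 57.527 / 363 = 0.1585 hr

0.1585 hr


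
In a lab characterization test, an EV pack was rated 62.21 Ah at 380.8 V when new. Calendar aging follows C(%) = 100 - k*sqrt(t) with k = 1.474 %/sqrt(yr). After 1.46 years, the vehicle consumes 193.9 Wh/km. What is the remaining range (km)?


Step 1: capacity retention = 100 - 1.474 * sqrt(1.46) = 100 - 1.474 * 1.2083 = 98.219%
Step 2: C_now = 62.21 * 98.219/100 = 61.102 Ah
Step 3: E_pack = V * C_now = 380.8 * 61.102 = 23268 Wh
Step 4: range = E_pack / consumption = 23268 / 193.9 = 120.0 km

120.0 km


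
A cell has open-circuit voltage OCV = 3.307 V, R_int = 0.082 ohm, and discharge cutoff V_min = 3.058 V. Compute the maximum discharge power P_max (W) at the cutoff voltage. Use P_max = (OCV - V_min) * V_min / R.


dV = OCV - V_min = 0.249 V (so I_max = dV / R)
P_max = dV * V_min / R = 0.249 * 3.058 / 0.082 = 9.286 W

9.286 W


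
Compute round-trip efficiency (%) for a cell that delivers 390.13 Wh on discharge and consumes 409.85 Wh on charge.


Round-trip efficiency = 390.13/409.85 * 100% = 95.19%

95.19%


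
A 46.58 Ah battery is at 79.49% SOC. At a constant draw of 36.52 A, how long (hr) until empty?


Step 1: remaining = SOC/100 * C_total = 79.49/100 * 46.58 = 37.026 Ah
Step 2: t = remaining / I = 37.026 / 36.52 = 1.014 hr

1.014 hr


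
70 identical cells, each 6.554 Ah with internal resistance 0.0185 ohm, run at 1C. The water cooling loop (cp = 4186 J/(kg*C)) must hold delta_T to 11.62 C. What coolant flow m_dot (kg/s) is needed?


Step 1: I = 1 * 6.554 = 6.554 A
Step 2: Q_cell = I^2 * R = 6.554^2 * 0.0185 = 0.79467 W
Step 3: Q_total = 70 * 0.79467 = 55.627 W
Step 4: m_dot = Q_total / (cp * dT) = 55.627 / (4186 * 11.62) = 0.001144 kg/s

0.001144 kg/s


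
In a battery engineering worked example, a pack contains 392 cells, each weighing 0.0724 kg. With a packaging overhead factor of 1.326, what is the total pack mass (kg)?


m_pack = n * m_cell * overhead = 392 * 0.0724 * 1.326 = 37.63 kg

37.63 kg


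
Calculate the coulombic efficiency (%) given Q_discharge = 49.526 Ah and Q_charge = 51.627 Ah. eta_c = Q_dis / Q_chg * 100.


Coulombic efficiency = 49.526/51.627 * 100% = 95.93%

95.93%


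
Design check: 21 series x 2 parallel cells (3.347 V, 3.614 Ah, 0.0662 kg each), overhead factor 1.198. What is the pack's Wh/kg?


Step 1: V_pack = 21 * 3.347 = 70.287 V
Step 2: C_pack = 2 * 3.614 = 7.228 Ah
Step 3: E_pack = V_pack * C_pack = 70.287 * 7.228 = 508.03 Wh
Step 4: m_pack = 21 * 2 * 0.0662 * 1.198 = 3.3309 kg
Step 5: ED = E_pack / m_pack = 508.03 / 3.3309 = 152.5 Wh/kg

152.5 Wh/kg


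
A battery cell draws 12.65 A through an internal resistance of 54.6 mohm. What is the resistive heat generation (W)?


Convert: R = 54.6 mohm = 0.0546 ohm
Q = I^2 * R = 12.65^2 * 0.0546 = 8.737 W

8.737 W


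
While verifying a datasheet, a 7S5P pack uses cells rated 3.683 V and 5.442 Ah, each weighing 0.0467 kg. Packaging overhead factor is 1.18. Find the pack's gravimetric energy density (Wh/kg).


Step 1: V_pack = 7 * 3.683 = 25.781 V
Step 2: C_pack = 5 * 5.442 = 27.21 Ah
Step 3: E_pack = V_pack * C_pack = 25.781 * 27.21 = 701.5 Wh
Step 4: m_pack = 7 * 5 * 0.0467 * 1.18 = 1.9287 kg
Step 5: ED = E_pack / m_pack = 701.5 / 1.9287 = 363.7 Wh/kg

363.7 Wh/kg


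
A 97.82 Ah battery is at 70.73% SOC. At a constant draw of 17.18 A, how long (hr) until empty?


Step 1: remaining = SOC/100 * C_total = 70.73/100 * 97.82 = 69.188 Ah
Step 2: t = remaining / I = 69.188 / 17.18 = 4.027 hr

4.027 hr


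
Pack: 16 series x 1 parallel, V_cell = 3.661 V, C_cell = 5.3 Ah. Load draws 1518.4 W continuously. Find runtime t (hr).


Step 1: E_pack = Ns * V_cell * Np * C_cell = 16 * 3.661 * 1 * 5.3 = 310.45 Wh
Step 2: t = E_pack / P = 310.45 / 1518.4 = 0.2045 hr

0.2045 hr


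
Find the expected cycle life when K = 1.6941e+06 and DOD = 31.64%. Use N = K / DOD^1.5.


DOD^1.5 = 177.97
N = K / DOD^1.5 = 1.6941e+06 / 177.97 = 9519

9519 cycles


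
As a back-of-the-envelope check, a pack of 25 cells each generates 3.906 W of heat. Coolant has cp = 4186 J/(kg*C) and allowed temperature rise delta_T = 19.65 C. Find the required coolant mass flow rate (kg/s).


Step 1: Total heat Q = 25 * 3.906 W = 97.65 W
Step 2: denom = cp * dT = 4186 * 19.65 = 82255
Step 3: m_dot = 97.65 / 82255 = 0.001187 kg/s

0.001187 kg/s


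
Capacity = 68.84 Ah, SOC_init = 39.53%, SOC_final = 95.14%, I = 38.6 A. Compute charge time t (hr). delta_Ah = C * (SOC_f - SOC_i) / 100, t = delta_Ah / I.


delta_Ah = 68.84 * (95.14 - 39.53) / 100 = 38.282 Ah
t = delta_Ah / I = 38.282 / 38.6 = 0.9918 hr

0.9918 hr


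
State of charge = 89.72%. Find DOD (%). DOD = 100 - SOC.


DOD = 100 - SOC = 100 - 89.72 = 10.28%

10.28%


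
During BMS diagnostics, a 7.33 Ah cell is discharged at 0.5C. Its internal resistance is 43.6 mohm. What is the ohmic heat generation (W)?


Convert: R = 43.6 mohm = 0.0436 ohm
Step 1: I = C_rate * capacity = 0.5 * 7.33 = 3.665 A
Step 2: Q = I^2 * R = 3.665^2 * 0.0436 = 13.432 * 0.0436 = 0.5856 W

0.5856 W


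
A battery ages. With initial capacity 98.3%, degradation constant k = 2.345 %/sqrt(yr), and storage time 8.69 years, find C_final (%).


sqrt(t) = sqrt(8.69) = 2.9479
C_final = 98.3 - 2.345 * 2.9479 = 91.39%

91.39%


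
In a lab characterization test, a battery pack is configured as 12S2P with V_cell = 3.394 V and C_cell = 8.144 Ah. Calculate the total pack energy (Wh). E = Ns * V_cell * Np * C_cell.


V_pack = 12 * 3.394 = 40.728 V
C_pack = 2 * 8.144 = 16.288 Ah
E = V_pack * C_pack = 40.728 * 16.288 = 663.4 Wh

663.4 Wh


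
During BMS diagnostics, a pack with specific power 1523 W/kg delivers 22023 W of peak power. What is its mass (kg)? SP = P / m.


m = P / SP = 22023 / 1523 = 14.46 kg

14.46 kg


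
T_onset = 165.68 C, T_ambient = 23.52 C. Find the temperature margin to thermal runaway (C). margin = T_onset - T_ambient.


Safety margin = 165.68 C - 23.52 C = 142.16 C

142.16 C


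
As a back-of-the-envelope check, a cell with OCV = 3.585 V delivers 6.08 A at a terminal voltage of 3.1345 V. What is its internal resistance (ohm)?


R = (OCV - V) / I = (3.585 - 3.1345) / 6.08 = 0.07410 ohm

0.07410 ohm


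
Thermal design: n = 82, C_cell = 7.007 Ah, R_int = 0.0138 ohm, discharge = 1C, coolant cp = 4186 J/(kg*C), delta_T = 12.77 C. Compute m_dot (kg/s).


Step 1: I = 1 * 7.007 = 7.007 A
Step 2: Q_cell = I^2 * R = 7.007^2 * 0.0138 = 0.67755 W
Step 3: Q_total = 82 * 0.67755 = 55.559 W
Step 4: m_dot = Q_total / (cp * dT) = 55.559 / (4186 * 12.77) = 0.001039 kg/s

0.001039 kg/s


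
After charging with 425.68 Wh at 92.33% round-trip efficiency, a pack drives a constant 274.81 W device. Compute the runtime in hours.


Step 1: E_discharge = eta/100 * E_charge = 92.33/100 * 425.68 = 393.03 Wh
Step 2: t = E_discharge / P = 393.03 / 274.81 = 1.430 hr

1.430 hr


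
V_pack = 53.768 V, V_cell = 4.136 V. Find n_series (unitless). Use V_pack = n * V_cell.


n = V_pack / V_cell = 53.768 / 4.136 = 13

13


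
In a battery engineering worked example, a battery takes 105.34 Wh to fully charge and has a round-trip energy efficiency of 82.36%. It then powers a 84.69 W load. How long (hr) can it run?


Step 1: E_discharge = eta/100 * E_charge = 82.36/100 * 105.34 = 86.758 Wh
Step 2: t = E_discharge / P = 86.758 / 84.69 = 1.024 hr

1.024 hr


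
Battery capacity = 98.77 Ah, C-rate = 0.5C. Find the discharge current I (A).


At 0.5C: I = 0.5 * 98.77 Ah = 49.385 A

49.385 A


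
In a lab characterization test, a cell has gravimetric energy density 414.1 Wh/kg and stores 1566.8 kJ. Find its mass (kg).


Convert: E = 1566.8 kJ = 435.22 Wh
m = E / ED = 435.22 / 414.1 = 1.051 kg

1.051 kg


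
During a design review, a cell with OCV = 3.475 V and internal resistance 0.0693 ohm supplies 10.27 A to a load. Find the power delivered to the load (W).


Step 1: V_terminal = OCV - I*R = 3.475 - 10.27 * 0.0693 = 2.7633 V
Step 2: P_out = V_terminal * I = 2.7633 * 10.27 = 28.38 W

28.38 W


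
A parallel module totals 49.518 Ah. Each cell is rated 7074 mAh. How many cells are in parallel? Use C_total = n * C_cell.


Convert: C_cell = 7074 mAh = 7.074 Ah
n = C_total / C_cell = 49.518 / 7.074 = 7

7


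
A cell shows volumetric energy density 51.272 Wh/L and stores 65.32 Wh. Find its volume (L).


V = E / ED = 65.32 / 51.272 = 1.274 L

1.274 L


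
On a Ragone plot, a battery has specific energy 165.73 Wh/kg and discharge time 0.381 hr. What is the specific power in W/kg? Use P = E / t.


Specific power = 165.73 Wh/kg / 0.381 hr = 435.0 W/kg

435.0 W/kg


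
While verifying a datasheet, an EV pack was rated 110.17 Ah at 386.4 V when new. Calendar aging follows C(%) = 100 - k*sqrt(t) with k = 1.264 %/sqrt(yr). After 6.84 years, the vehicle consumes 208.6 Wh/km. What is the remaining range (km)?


Step 1: capacity retention = 100 - 1.264 * sqrt(6.84) = 100 - 1.264 * 2.6153 = 96.694%
Step 2: C_now = 110.17 * 96.694/100 = 106.53 Ah
Step 3: E_pack = V * C_now = 386.4 * 106.53 = 41163 Wh
Step 4: range = E_pack / consumption = 41163 / 208.6 = 197.3 km

197.3 km


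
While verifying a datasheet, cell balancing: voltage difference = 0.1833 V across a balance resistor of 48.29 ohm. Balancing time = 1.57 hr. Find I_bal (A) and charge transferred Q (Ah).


I_bal = dV / R = 0.1833 / 48.29 = 0.0037958 A
Q = I_bal * t = 0.0037958 * 1.57 = 0.005959 Ah

I=0.0037958 A, Q=0.005959 Ah


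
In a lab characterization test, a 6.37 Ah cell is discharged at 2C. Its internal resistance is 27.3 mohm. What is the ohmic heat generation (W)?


Convert: R = 27.3 mohm = 0.0273 ohm
Step 1: I = C_rate * capacity = 2 * 6.37 = 12.74 A
Step 2: Q = I^2 * R = 12.74^2 * 0.0273 = 162.31 * 0.0273 = 4.431 W

4.431 W


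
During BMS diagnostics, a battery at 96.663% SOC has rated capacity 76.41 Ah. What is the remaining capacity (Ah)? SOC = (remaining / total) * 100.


remaining = SOC / 100 * total = 96.663 / 100 * 76.41 = 73.86 Ah

73.86 Ah


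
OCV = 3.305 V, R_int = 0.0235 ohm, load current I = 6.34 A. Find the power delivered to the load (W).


Step 1: V_terminal = OCV - I*R = 3.305 - 6.34 * 0.0235 = 3.156 V
Step 2: P_out = V_terminal * I = 3.156 * 6.34 = 20.01 W

20.01 W


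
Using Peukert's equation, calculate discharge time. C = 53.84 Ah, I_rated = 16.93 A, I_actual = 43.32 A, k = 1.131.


Step 1: t_rated = C / I_rated = 53.84 / 16.93 = 3.1802 hr
Step 2: ratio = 16.93 / 43.32 = 0.39081
Step 3: ratio^k = 0.39081^1.131 = 0.34555
Step 4: t = t_rated * ratio^k = 3.1802 * 0.34555 = 1.099 hr

1.099 hr


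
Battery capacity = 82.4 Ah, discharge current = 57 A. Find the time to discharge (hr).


t = capacity / current = 82.4 / 57 = 1.446 hr

1.446 hr


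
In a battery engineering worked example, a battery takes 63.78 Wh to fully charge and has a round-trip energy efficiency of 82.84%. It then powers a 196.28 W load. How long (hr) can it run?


Step 1: E_discharge = eta/100 * E_charge = 82.84/100 * 63.78 = 52.835 Wh
Step 2: t = E_discharge / P = 52.835 / 196.28 = 0.2692 hr

0.2692 hr


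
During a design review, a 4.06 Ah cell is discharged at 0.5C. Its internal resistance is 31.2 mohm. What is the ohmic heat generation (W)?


Convert: R = 31.2 mohm = 0.0312 ohm
Step 1: I = C_rate * capacity = 0.5 * 4.06 = 2.03 A
Step 2: Q = I^2 * R = 2.03^2 * 0.0312 = 4.1209 * 0.0312 = 0.1286 W

0.1286 W


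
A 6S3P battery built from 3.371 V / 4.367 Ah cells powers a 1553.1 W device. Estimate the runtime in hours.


Step 1: E_pack = Ns * V_cell * Np * C_cell = 6 * 3.371 * 3 * 4.367 = 264.98 Wh
Step 2: t = E_pack / P = 264.98 / 1553.1 = 0.1706 hr

0.1706 hr


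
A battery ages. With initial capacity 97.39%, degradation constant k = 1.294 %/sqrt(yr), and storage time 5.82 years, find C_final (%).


sqrt(t) = sqrt(5.82) = 2.4125
C_final = 97.39 - 1.294 * 2.4125 = 94.27%

94.27%


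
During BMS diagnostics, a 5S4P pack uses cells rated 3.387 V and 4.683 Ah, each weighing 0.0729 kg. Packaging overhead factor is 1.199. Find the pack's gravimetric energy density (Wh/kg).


Step 1: V_pack = 5 * 3.387 = 16.935 V
Step 2: C_pack = 4 * 4.683 = 18.732 Ah
Step 3: E_pack = V_pack * C_pack = 16.935 * 18.732 = 317.23 Wh
Step 4: m_pack = 5 * 4 * 0.0729 * 1.199 = 1.7481 kg
Step 5: ED = E_pack / m_pack = 317.23 / 1.7481 = 181.5 Wh/kg

181.5 Wh/kg


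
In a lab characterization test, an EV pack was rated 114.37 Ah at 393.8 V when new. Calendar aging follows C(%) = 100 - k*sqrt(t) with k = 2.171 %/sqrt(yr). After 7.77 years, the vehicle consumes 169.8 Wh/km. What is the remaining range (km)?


Step 1: capacity retention = 100 - 2.171 * sqrt(7.77) = 100 - 2.171 * 2.7875 = 93.948%
Step 2: C_now = 114.37 * 93.948/100 = 107.45 Ah
Step 3: E_pack = V * C_now = 393.8 * 107.45 = 42314 Wh
Step 4: range = E_pack / consumption = 42314 / 169.8 = 249.2 km

249.2 km


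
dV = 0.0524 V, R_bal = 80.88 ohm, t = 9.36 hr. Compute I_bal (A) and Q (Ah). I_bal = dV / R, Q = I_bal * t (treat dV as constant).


I_bal = dV / R = 0.0524 / 80.88 = 6.4787e-04 A
Q = I_bal * t = 6.4787e-04 * 9.36 = 0.006064 Ah

I=6.4787e-04 A, Q=0.006064 Ah


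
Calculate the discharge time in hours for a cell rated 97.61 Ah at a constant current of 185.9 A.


t = capacity / current = 97.61 / 185.9 = 0.5251 hr

0.5251 hr


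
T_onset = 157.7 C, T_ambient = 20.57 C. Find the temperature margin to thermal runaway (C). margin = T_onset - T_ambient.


margin = T_onset - T_ambient = 157.7 - 20.57 = 137.13 C

137.13 C
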